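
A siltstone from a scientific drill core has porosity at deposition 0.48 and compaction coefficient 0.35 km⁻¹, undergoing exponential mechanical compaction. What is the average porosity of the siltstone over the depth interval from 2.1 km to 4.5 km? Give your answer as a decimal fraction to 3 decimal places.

0.156

⟨phi⟩ = (1/(z₂−z₁)) ∫ phi₀ e^(−βz) dz = phi₀·(e^(−β·z₁) − e^(−β·z₂)) / (β·(z₂−z₁))
e^(−0.35×2.1) = 0.4795; e^(−0.35×4.5) = 0.2070
⟨phi⟩ = 0.48 × (0.4795 − 0.2070) / (0.35 × 2.4) = 0.48 × 0.3244 = 0.1557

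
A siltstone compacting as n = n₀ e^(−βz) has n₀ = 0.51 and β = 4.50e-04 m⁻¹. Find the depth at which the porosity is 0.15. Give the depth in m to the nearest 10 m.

Working in km (1 km = 1000 m; β in km⁻¹ = β in m⁻¹ × 1000):
Invert Athy's law: z = ln(n₀/n) / β
z = ln(0.51/0.15) / 0.45 = ln(3.4) / 0.45 = 1.2238 / 0.45 = 2.720 km

2720 m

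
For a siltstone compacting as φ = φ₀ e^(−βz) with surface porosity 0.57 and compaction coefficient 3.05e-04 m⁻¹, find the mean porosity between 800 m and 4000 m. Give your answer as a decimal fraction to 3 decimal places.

0.285

Working in km (1 km = 1000 m; β in km⁻¹ = β in m⁻¹ × 1000):
⟨φ⟩ = (1/(z₂−z₁)) ∫ φ₀ e^(−βz) dz = φ₀·(e^(−β·z₁) − e^(−β·z₂)) / (β·(z₂−z₁))
e^(−0.305×0.8) = 0.7835; e^(−0.305×4) = 0.2952
⟨φ⟩ = 0.57 × (0.7835 − 0.2952) / (0.305 × 3.2) = 0.57 × 0.5003 = 0.2852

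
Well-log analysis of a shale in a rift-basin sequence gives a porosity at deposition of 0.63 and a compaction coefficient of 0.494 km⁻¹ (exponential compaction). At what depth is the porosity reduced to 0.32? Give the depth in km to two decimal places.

Invert Athy's law: z = ln(phi₀/phi) / k
z = ln(0.63/0.32) / 0.494 = ln(1.969) / 0.494 = 0.6774 / 0.494 = 1.371 km

1.37 km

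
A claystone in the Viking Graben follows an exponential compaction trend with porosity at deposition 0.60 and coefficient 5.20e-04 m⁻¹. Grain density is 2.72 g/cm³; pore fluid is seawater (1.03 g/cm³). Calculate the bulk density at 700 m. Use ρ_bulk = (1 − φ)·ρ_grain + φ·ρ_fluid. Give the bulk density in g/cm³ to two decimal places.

Working in km (1 km = 1000 m; β in km⁻¹ = β in m⁻¹ × 1000):
Porosity at depth: phi = 0.6·exp(−0.52×0.7) = 0.6×0.6949 = 0.4169
Bulk density: ρ_b = (1−phi)ρ_g + phi·ρ_f = 0.5831×2.72 + 0.4169×1.03
       = 1.586 + 0.429 = 2.015 g/cm³

2.02 g/cm³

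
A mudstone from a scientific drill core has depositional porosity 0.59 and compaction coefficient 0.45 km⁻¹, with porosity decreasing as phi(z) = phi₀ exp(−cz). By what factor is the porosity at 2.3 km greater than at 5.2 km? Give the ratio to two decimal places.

phi(z₁)/phi(z₂) = e^(−c·z₁)/e^(−c·z₂) = e^{c(z₂−z₁)}
= exp(0.45 × 2.9) = exp(1.305) = 3.6877

3.69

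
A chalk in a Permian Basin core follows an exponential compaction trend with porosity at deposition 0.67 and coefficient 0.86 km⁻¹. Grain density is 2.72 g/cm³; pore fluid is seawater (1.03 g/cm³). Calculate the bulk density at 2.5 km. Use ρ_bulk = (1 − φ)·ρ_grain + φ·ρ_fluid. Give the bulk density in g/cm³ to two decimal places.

2.59 g/cm³

Porosity at depth: phi = 0.67·exp(−0.86×2.5) = 0.67×0.1165 = 0.0780
Bulk density: ρ_b = (1−phi)ρ_g + phi·ρ_f = 0.9220×2.72 + 0.0780×1.03
       = 2.508 + 0.080 = 2.588 g/cm³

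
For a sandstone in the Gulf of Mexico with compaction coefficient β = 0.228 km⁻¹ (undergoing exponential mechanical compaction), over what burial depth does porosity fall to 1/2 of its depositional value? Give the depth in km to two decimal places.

3.04 km

n/n₀ = 1/2 ⇒ exp(−β·Z) = 1/2 ⇒ Z = ln(2) / β
Z = 0.6931 / 0.228 = 3.040 km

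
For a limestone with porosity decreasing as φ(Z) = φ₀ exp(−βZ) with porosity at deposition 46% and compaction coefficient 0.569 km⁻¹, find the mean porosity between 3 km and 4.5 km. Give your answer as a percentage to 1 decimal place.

⟨φ⟩ = (1/(Z₂−Z₁)) ∫ φ₀ e^(−βZ) dZ = φ₀·(e^(−β·Z₁) − e^(−β·Z₂)) / (β·(Z₂−Z₁))
e^(−0.569×3) = 0.1814; e^(−0.569×4.5) = 0.0773
⟨φ⟩ = 0.46 × (0.1814 − 0.0773) / (0.569 × 1.5) = 0.46 × 0.1220 = 0.0561

5.6%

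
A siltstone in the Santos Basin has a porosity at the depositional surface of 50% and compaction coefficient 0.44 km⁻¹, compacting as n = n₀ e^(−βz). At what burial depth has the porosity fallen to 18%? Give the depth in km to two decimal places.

2.32 km

Invert Athy's law: z = ln(n₀/n) / β
z = ln(0.5/0.18) / 0.44 = ln(2.778) / 0.44 = 1.0217 / 0.44 = 2.322 km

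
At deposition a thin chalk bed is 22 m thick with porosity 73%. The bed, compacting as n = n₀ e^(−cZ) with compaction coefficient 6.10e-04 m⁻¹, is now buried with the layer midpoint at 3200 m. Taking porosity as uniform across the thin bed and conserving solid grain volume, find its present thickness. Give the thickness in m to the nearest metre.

7 m

Working in km (1 km = 1000 m; c in km⁻¹ = c in m⁻¹ × 1000):
Porosity at 3.2 km: n = 0.73·exp(−0.61×3.2) = 0.1037
Solid-volume conservation: h(1−n) = h₀(1−n₀) ⇒ h = h₀·(1−n₀)/(1−n)
h = 0.022 × (1 − 0.73)/(1 − 0.1037) = 0.022 × 0.3012 = 0.0066 km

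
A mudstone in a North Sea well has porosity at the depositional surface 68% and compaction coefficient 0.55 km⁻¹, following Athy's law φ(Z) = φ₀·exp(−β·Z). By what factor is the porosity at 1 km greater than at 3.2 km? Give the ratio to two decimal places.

φ(Z₁)/φ(Z₂) = e^(−β·Z₁)/e^(−β·Z₂) = e^{β(Z₂−Z₁)}
= exp(0.55 × 2.2) = exp(1.21) = 3.3535

3.35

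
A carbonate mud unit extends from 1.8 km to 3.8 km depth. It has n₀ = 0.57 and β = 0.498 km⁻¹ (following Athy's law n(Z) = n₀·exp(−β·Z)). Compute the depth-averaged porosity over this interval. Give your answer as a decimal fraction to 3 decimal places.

⟨n⟩ = (1/(Z₂−Z₁)) ∫ n₀ e^(−βZ) dZ = n₀·(e^(−β·Z₁) − e^(−β·Z₂)) / (β·(Z₂−Z₁))
e^(−0.498×1.8) = 0.4080; e^(−0.498×3.8) = 0.1507
⟨n⟩ = 0.57 × (0.4080 − 0.1507) / (0.498 × 2) = 0.57 × 0.2584 = 0.1473

0.147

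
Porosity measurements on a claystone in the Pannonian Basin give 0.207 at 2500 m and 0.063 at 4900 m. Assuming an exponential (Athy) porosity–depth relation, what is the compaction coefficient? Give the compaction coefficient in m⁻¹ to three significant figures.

Working in km (1 km = 1000 m; β in km⁻¹ = β in m⁻¹ × 1000):
Athy: phi(z) = phi₀ e^(−βz) ⇒ phi₁/phi₂ = e^{β(z₂−z₁)} ⇒ β = ln(phi₁/phi₂)/(z₂−z₁)
β = ln(0.207/0.063) / (4.9 − 2.5) = ln(3.286) / 2.4 = 1.1896 / 2.4 = 0.4957 km⁻¹

0.000496 m⁻¹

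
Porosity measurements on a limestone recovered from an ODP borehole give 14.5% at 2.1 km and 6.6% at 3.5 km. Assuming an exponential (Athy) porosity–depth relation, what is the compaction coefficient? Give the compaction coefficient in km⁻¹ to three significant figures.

Athy: φ(d) = φ₀ e^(−βd) ⇒ φ₁/φ₂ = e^{β(d₂−d₁)} ⇒ β = ln(φ₁/φ₂)/(d₂−d₁)
β = ln(0.145/0.066) / (3.5 − 2.1) = ln(2.197) / 1.4 = 0.7871 / 1.4 = 0.5622 km⁻¹

0.562 km⁻¹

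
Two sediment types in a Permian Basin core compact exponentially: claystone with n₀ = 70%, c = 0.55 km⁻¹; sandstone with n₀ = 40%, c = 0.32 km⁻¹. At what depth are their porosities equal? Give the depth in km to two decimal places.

2.43 km

Set n₀ₐ e^(−cₐZ) = n₀ᵦ e^(−cᵦZ) ⇒ ln(n₀ₐ/n₀ᵦ) = (cₐ − cᵦ)·Z
Z = ln(0.7/0.4) / (0.55 − 0.32) = 0.5596 / 0.23 = 2.433 km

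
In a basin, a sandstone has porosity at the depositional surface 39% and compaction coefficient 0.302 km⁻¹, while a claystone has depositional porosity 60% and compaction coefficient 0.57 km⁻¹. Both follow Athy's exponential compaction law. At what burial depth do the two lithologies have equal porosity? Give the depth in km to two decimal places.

1.61 km

Set n₀ₐ e^(−cₐz) = n₀ᵦ e^(−cᵦz) ⇒ ln(n₀ₐ/n₀ᵦ) = (cₐ − cᵦ)·z
z = ln(0.39/0.6) / (0.302 − 0.57) = -0.4308 / -0.268 = 1.607 km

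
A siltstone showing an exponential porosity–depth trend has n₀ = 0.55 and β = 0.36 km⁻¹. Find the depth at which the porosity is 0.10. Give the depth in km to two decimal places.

4.74 km

Invert Athy's law: d = ln(n₀/n) / β
d = ln(0.55/0.1) / 0.36 = ln(5.5) / 0.36 = 1.7047 / 0.36 = 4.735 km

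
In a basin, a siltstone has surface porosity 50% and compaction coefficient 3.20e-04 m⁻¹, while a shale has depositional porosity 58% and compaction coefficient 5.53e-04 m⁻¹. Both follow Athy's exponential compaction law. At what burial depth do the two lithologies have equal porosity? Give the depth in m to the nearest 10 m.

Working in km (1 km = 1000 m; k in km⁻¹ = k in m⁻¹ × 1000):
Set phi₀ₐ e^(−kₐZ) = phi₀ᵦ e^(−kᵦZ) ⇒ ln(phi₀ₐ/phi₀ᵦ) = (kₐ − kᵦ)·Z
Z = ln(0.5/0.58) / (0.32 − 0.553) = -0.1484 / -0.233 = 0.637 km

640 m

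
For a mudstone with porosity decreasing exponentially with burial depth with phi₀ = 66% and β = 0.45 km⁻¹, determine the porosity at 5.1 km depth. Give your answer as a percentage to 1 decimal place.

6.7%

phi = phi₀·exp(−β·d) = 0.66 × exp(−0.45 × 5.1) = 0.66 × exp(−2.295)
  = 0.66 × 0.1008 = 0.0665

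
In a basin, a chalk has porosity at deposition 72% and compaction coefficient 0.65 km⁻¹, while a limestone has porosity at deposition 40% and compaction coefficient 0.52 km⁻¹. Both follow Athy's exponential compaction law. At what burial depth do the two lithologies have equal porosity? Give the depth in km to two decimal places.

4.52 km

Set φ₀ₐ e^(−βₐd) = φ₀ᵦ e^(−βᵦd) ⇒ ln(φ₀ₐ/φ₀ᵦ) = (βₐ − βᵦ)·d
d = ln(0.72/0.4) / (0.65 − 0.52) = 0.5878 / 0.13 = 4.521 km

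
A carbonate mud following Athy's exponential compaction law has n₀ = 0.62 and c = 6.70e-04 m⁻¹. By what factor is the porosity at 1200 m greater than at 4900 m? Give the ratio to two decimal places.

11.93

Working in km (1 km = 1000 m; c in km⁻¹ = c in m⁻¹ × 1000):
n(Z₁)/n(Z₂) = e^(−c·Z₁)/e^(−c·Z₂) = e^{c(Z₂−Z₁)}
= exp(0.67 × 3.7) = exp(2.479) = 11.9293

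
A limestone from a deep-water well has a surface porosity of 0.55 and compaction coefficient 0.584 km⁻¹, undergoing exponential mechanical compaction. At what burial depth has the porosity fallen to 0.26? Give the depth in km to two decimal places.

1.28 km

Invert Athy's law: z = ln(phi₀/phi) / c
z = ln(0.55/0.26) / 0.584 = ln(2.115) / 0.584 = 0.7492 / 0.584 = 1.283 km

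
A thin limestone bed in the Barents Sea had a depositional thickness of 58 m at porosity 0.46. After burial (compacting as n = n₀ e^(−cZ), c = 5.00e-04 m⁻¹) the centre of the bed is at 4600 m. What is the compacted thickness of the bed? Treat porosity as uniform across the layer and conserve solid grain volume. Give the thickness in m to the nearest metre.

33 m

Working in km (1 km = 1000 m; c in km⁻¹ = c in m⁻¹ × 1000):
Porosity at 4.6 km: n = 0.46·exp(−0.5×4.6) = 0.0461
Solid-volume conservation: h(1−n) = h₀(1−n₀) ⇒ h = h₀·(1−n₀)/(1−n)
h = 0.058 × (1 − 0.46)/(1 − 0.0461) = 0.058 × 0.5661 = 0.0328 km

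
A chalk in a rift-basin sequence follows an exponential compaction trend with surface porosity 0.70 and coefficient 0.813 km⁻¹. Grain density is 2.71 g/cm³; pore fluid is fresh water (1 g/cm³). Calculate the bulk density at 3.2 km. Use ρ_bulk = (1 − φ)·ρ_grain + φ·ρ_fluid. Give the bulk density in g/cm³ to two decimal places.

Porosity at depth: φ = 0.7·exp(−0.813×3.2) = 0.7×0.0742 = 0.0519
Bulk density: ρ_b = (1−φ)ρ_g + φ·ρ_f = 0.9481×2.71 + 0.0519×1
       = 2.569 + 0.052 = 2.621 g/cm³

2.62 g/cm³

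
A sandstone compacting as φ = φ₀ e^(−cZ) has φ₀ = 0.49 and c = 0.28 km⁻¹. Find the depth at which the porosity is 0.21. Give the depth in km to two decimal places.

Invert Athy's law: Z = ln(φ₀/φ) / c
Z = ln(0.49/0.21) / 0.28 = ln(2.333) / 0.28 = 0.8473 / 0.28 = 3.026 km

3.03 km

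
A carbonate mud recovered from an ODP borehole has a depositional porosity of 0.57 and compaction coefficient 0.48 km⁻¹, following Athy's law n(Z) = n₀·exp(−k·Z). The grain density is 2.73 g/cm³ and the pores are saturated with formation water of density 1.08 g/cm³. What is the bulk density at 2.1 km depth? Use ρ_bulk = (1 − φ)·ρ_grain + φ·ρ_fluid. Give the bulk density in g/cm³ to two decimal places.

2.39 g/cm³

Porosity at depth: n = 0.57·exp(−0.48×2.1) = 0.57×0.3649 = 0.2080
Bulk density: ρ_b = (1−n)ρ_g + n·ρ_f = 0.7920×2.73 + 0.2080×1.08
       = 2.162 + 0.225 = 2.387 g/cm³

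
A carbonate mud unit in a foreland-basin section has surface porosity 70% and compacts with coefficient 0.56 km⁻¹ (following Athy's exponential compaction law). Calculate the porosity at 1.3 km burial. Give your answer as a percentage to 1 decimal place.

n = n₀·exp(−k·Z) = 0.7 × exp(−0.56 × 1.3) = 0.7 × exp(−0.728)
  = 0.7 × 0.4829 = 0.3380

33.8%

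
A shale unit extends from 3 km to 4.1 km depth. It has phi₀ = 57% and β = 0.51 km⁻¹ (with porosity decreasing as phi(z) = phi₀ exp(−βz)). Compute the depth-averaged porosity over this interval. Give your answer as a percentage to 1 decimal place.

⟨phi⟩ = (1/(z₂−z₁)) ∫ phi₀ e^(−βz) dz = phi₀·(e^(−β·z₁) − e^(−β·z₂)) / (β·(z₂−z₁))
e^(−0.51×3) = 0.2165; e^(−0.51×4.1) = 0.1236
⟨phi⟩ = 0.57 × (0.2165 − 0.1236) / (0.51 × 1.1) = 0.57 × 0.1657 = 0.0945

9.4%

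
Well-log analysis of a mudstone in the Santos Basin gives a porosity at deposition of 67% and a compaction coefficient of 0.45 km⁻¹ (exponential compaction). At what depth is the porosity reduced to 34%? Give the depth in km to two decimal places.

Invert Athy's law: z = ln(n₀/n) / k
z = ln(0.67/0.34) / 0.45 = ln(1.971) / 0.45 = 0.6783 / 0.45 = 1.507 km

1.51 km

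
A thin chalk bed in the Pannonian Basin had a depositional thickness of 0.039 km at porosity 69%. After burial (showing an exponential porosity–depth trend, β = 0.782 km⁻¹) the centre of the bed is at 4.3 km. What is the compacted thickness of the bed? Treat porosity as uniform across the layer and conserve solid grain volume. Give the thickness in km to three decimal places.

0.012 km

Porosity at 4.3 km: φ = 0.69·exp(−0.782×4.3) = 0.0239
Solid-volume conservation: h(1−φ) = h₀(1−φ₀) ⇒ h = h₀·(1−φ₀)/(1−φ)
h = 0.039 × (1 − 0.69)/(1 − 0.0239) = 0.039 × 0.3176 = 0.0124 km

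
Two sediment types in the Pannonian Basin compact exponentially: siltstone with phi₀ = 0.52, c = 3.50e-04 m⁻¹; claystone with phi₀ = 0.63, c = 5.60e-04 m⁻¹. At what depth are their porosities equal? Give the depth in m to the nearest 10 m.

Working in km (1 km = 1000 m; c in km⁻¹ = c in m⁻¹ × 1000):
Set phi₀ₐ e^(−cₐd) = phi₀ᵦ e^(−cᵦd) ⇒ ln(phi₀ₐ/phi₀ᵦ) = (cₐ − cᵦ)·d
d = ln(0.52/0.63) / (0.35 − 0.56) = -0.1919 / -0.21 = 0.914 km

910 m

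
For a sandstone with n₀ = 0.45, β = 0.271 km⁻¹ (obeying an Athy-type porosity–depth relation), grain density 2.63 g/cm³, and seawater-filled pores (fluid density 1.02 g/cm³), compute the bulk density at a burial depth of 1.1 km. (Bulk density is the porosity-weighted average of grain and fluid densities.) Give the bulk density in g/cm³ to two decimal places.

2.09 g/cm³

Porosity at depth: n = 0.45·exp(−0.271×1.1) = 0.45×0.7422 = 0.3340
Bulk density: ρ_b = (1−n)ρ_g + n·ρ_f = 0.6660×2.63 + 0.3340×1.02
       = 1.752 + 0.341 = 2.092 g/cm³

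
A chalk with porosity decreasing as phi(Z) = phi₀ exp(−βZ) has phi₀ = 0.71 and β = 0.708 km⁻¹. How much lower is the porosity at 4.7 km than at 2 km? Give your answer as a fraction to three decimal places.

0.147

phi(2) = 0.71·e^(−0.708×2) = 0.1723
phi(4.7) = 0.71·e^(−0.708×4.7) = 0.0255
Δphi = 0.1723 − 0.0255 = 0.1468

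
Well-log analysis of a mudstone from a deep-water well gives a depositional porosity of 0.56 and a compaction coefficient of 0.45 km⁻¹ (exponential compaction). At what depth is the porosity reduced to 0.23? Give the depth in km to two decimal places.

1.98 km

Invert Athy's law: d = ln(phi₀/phi) / β
d = ln(0.56/0.23) / 0.45 = ln(2.435) / 0.45 = 0.8899 / 0.45 = 1.977 km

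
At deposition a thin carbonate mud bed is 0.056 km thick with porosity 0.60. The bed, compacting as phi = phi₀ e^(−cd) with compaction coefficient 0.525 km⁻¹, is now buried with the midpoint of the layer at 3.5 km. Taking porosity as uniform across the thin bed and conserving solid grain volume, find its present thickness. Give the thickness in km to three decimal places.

Porosity at 3.5 km: phi = 0.6·exp(−0.525×3.5) = 0.0955
Solid-volume conservation: h(1−phi) = h₀(1−phi₀) ⇒ h = h₀·(1−phi₀)/(1−phi)
h = 0.056 × (1 − 0.6)/(1 − 0.0955) = 0.056 × 0.4422 = 0.0248 km

0.025 km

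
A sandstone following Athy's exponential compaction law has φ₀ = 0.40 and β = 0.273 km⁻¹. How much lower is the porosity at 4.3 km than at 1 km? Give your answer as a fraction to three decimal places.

0.181

φ(1) = 0.4·e^(−0.273×1) = 0.3044
φ(4.3) = 0.4·e^(−0.273×4.3) = 0.1237
Δφ = 0.3044 − 0.1237 = 0.1808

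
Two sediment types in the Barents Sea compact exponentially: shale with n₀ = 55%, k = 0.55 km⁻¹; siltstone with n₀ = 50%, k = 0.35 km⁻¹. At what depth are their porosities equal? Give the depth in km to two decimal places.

Set n₀ₐ e^(−kₐz) = n₀ᵦ e^(−kᵦz) ⇒ ln(n₀ₐ/n₀ᵦ) = (kₐ − kᵦ)·z
z = ln(0.55/0.5) / (0.55 − 0.35) = 0.0953 / 0.2 = 0.477 km

0.48 km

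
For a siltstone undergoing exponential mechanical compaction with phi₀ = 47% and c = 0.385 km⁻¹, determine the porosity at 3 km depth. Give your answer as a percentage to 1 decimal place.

14.8%

phi = phi₀·exp(−c·d) = 0.47 × exp(−0.385 × 3) = 0.47 × exp(−1.155)
  = 0.47 × 0.3151 = 0.1481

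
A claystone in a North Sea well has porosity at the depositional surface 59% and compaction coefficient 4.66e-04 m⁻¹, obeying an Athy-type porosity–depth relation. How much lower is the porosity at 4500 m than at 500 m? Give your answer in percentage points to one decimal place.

Working in km (1 km = 1000 m; β in km⁻¹ = β in m⁻¹ × 1000):
φ(0.5) = 0.59·e^(−0.466×0.5) = 0.4674
φ(4.5) = 0.59·e^(−0.466×4.5) = 0.0725
Δφ = 0.4674 − 0.0725 = 0.3949

39.5 percentage points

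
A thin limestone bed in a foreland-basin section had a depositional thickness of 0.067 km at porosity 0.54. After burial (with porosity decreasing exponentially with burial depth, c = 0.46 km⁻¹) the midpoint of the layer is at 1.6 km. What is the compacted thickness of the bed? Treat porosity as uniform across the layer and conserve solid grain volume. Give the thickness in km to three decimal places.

Porosity at 1.6 km: n = 0.54·exp(−0.46×1.6) = 0.2587
Solid-volume conservation: h(1−n) = h₀(1−n₀) ⇒ h = h₀·(1−n₀)/(1−n)
h = 0.067 × (1 − 0.54)/(1 − 0.2587) = 0.067 × 0.6205 = 0.0416 km

0.042 km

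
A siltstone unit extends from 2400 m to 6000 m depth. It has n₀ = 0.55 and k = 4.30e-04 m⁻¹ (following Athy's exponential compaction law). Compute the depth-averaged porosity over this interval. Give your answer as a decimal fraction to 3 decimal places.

Working in km (1 km = 1000 m; k in km⁻¹ = k in m⁻¹ × 1000):
⟨n⟩ = (1/(z₂−z₁)) ∫ n₀ e^(−kz) dz = n₀·(e^(−k·z₁) − e^(−k·z₂)) / (k·(z₂−z₁))
e^(−0.43×2.4) = 0.3563; e^(−0.43×6) = 0.0758
⟨n⟩ = 0.55 × (0.3563 − 0.0758) / (0.43 × 3.6) = 0.55 × 0.1812 = 0.0997

0.100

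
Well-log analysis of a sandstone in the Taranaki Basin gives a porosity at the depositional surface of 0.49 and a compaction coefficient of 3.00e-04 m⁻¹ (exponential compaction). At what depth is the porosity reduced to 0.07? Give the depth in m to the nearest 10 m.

Working in km (1 km = 1000 m; c in km⁻¹ = c in m⁻¹ × 1000):
Invert Athy's law: z = ln(n₀/n) / c
z = ln(0.49/0.07) / 0.3 = ln(7) / 0.3 = 1.9459 / 0.3 = 6.486 km

6490 m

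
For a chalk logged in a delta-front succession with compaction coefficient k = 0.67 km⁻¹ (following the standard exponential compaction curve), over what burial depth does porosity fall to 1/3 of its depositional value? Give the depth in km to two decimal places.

phi/phi₀ = 1/3 ⇒ exp(−k·Z) = 1/3 ⇒ Z = ln(3) / k
Z = 1.0986 / 0.67 = 1.640 km

1.64 km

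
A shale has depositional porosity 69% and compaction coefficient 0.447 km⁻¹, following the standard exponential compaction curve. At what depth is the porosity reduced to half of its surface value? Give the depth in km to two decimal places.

φ/φ₀ = 1/2 ⇒ exp(−k·d) = 1/2 ⇒ d = ln(2) / k
d = 0.6931 / 0.447 = 1.551 km

1.55 km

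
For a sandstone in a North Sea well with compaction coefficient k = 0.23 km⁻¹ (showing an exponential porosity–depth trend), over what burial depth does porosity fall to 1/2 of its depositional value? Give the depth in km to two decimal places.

3.01 km

phi/phi₀ = 1/2 ⇒ exp(−k·d) = 1/2 ⇒ d = ln(2) / k
d = 0.6931 / 0.23 = 3.014 km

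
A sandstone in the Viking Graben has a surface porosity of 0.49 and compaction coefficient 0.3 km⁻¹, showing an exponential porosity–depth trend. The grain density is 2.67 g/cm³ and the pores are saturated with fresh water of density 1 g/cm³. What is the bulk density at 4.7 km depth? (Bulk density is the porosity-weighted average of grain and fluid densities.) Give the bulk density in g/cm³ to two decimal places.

Porosity at depth: n = 0.49·exp(−0.3×4.7) = 0.49×0.2441 = 0.1196
Bulk density: ρ_b = (1−n)ρ_g + n·ρ_f = 0.8804×2.67 + 0.1196×1
       = 2.351 + 0.120 = 2.470 g/cm³

2.47 g/cm³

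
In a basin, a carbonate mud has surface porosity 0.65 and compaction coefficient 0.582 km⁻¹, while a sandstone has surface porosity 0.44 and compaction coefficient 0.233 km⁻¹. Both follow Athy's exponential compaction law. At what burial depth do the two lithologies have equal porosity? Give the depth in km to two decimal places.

1.12 km

Set phi₀ₐ e^(−kₐd) = phi₀ᵦ e^(−kᵦd) ⇒ ln(phi₀ₐ/phi₀ᵦ) = (kₐ − kᵦ)·d
d = ln(0.65/0.44) / (0.582 − 0.233) = 0.3902 / 0.349 = 1.118 km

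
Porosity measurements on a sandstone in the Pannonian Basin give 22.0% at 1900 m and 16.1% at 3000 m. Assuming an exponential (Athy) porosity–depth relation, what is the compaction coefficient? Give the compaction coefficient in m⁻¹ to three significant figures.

Working in km (1 km = 1000 m; c in km⁻¹ = c in m⁻¹ × 1000):
Athy: phi(d) = phi₀ e^(−cd) ⇒ phi₁/phi₂ = e^{c(d₂−d₁)} ⇒ c = ln(phi₁/phi₂)/(d₂−d₁)
c = ln(0.22/0.161) / (3 − 1.9) = ln(1.366) / 1.1 = 0.3122 / 1.1 = 0.2838 km⁻¹

0.000284 m⁻¹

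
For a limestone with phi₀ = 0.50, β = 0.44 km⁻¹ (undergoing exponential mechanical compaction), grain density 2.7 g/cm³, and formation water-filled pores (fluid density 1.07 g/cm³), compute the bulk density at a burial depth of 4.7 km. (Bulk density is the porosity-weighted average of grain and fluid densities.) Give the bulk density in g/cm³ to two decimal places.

Porosity at depth: phi = 0.5·exp(−0.44×4.7) = 0.5×0.1264 = 0.0632
Bulk density: ρ_b = (1−phi)ρ_g + phi·ρ_f = 0.9368×2.7 + 0.0632×1.07
       = 2.529 + 0.068 = 2.597 g/cm³

2.60 g/cm³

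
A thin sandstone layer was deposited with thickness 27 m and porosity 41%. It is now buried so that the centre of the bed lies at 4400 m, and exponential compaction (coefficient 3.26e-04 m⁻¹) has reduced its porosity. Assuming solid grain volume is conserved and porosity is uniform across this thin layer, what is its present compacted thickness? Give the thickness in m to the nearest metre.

18 m

Working in km (1 km = 1000 m; c in km⁻¹ = c in m⁻¹ × 1000):
Porosity at 4.4 km: φ = 0.41·exp(−0.326×4.4) = 0.0977
Solid-volume conservation: h(1−φ) = h₀(1−φ₀) ⇒ h = h₀·(1−φ₀)/(1−φ)
h = 0.027 × (1 − 0.41)/(1 − 0.0977) = 0.027 × 0.6539 = 0.0177 km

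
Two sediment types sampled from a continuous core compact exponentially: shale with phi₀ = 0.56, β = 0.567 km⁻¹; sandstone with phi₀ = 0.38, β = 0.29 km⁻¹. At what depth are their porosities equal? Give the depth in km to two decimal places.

1.40 km

Set phi₀ₐ e^(−βₐz) = phi₀ᵦ e^(−βᵦz) ⇒ ln(phi₀ₐ/phi₀ᵦ) = (βₐ − βᵦ)·z
z = ln(0.56/0.38) / (0.567 − 0.29) = 0.3878 / 0.277 = 1.400 km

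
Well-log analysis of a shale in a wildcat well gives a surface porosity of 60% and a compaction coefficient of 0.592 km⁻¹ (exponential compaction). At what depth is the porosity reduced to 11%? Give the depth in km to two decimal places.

Invert Athy's law: Z = ln(n₀/n) / k
Z = ln(0.6/0.11) / 0.592 = ln(5.455) / 0.592 = 1.6964 / 0.592 = 2.866 km

2.87 km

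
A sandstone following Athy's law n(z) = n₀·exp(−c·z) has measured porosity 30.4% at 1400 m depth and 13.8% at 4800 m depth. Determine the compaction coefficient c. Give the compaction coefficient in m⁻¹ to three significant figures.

0.000232 m⁻¹

Working in km (1 km = 1000 m; c in km⁻¹ = c in m⁻¹ × 1000):
Athy: n(z) = n₀ e^(−cz) ⇒ n₁/n₂ = e^{c(z₂−z₁)} ⇒ c = ln(n₁/n₂)/(z₂−z₁)
c = ln(0.304/0.138) / (4.8 − 1.4) = ln(2.203) / 3.4 = 0.7898 / 3.4 = 0.2323 km⁻¹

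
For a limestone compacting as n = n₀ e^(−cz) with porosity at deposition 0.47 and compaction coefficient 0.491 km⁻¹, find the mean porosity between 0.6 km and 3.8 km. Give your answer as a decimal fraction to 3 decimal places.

⟨n⟩ = (1/(z₂−z₁)) ∫ n₀ e^(−cz) dz = n₀·(e^(−c·z₁) − e^(−c·z₂)) / (c·(z₂−z₁))
e^(−0.491×0.6) = 0.7448; e^(−0.491×3.8) = 0.1548
⟨n⟩ = 0.47 × (0.7448 − 0.1548) / (0.491 × 3.2) = 0.47 × 0.3755 = 0.1765

0.177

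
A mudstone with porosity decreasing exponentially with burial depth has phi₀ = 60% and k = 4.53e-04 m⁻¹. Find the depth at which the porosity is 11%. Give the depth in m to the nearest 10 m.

Working in km (1 km = 1000 m; k in km⁻¹ = k in m⁻¹ × 1000):
Invert Athy's law: Z = ln(phi₀/phi) / k
Z = ln(0.6/0.11) / 0.453 = ln(5.455) / 0.453 = 1.6964 / 0.453 = 3.745 km

3740 m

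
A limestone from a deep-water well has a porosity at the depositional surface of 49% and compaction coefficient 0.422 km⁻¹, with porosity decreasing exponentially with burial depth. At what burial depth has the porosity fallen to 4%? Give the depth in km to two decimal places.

Invert Athy's law: d = ln(n₀/n) / β
d = ln(0.49/0.04) / 0.422 = ln(12.25) / 0.422 = 2.5055 / 0.422 = 5.937 km

5.94 km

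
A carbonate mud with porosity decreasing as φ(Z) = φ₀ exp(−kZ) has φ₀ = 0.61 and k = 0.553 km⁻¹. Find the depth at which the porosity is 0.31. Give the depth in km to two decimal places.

Invert Athy's law: Z = ln(φ₀/φ) / k
Z = ln(0.61/0.31) / 0.553 = ln(1.968) / 0.553 = 0.6769 / 0.553 = 1.224 km

1.22 km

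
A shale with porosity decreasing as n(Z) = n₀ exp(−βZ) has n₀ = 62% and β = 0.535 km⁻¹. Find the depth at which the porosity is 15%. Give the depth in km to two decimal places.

Invert Athy's law: Z = ln(n₀/n) / β
Z = ln(0.62/0.15) / 0.535 = ln(4.133) / 0.535 = 1.4191 / 0.535 = 2.652 km

2.65 km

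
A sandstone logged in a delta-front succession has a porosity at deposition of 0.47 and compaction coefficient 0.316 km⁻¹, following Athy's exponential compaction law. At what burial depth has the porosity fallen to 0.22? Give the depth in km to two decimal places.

Invert Athy's law: Z = ln(φ₀/φ) / c
Z = ln(0.47/0.22) / 0.316 = ln(2.136) / 0.316 = 0.7591 / 0.316 = 2.402 km

2.40 km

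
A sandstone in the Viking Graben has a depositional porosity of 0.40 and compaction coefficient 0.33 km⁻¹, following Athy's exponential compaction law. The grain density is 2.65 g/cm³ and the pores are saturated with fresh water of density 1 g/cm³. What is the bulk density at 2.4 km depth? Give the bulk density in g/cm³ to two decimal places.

Porosity at depth: n = 0.4·exp(−0.33×2.4) = 0.4×0.4529 = 0.1812
Bulk density: ρ_b = (1−n)ρ_g + n·ρ_f = 0.8188×2.65 + 0.1812×1
       = 2.170 + 0.181 = 2.351 g/cm³

2.35 g/cm³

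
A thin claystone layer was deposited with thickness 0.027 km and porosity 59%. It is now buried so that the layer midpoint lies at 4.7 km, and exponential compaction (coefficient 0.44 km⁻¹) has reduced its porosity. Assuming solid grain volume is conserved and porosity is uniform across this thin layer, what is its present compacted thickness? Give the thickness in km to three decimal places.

0.012 km

Porosity at 4.7 km: n = 0.59·exp(−0.44×4.7) = 0.0746
Solid-volume conservation: h(1−n) = h₀(1−n₀) ⇒ h = h₀·(1−n₀)/(1−n)
h = 0.027 × (1 − 0.59)/(1 − 0.0746) = 0.027 × 0.4431 = 0.0120 km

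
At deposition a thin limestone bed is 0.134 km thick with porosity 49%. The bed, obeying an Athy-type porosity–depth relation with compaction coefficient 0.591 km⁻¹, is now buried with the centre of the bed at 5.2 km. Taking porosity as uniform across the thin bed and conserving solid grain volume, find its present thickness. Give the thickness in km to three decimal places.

Porosity at 5.2 km: n = 0.49·exp(−0.591×5.2) = 0.0227
Solid-volume conservation: h(1−n) = h₀(1−n₀) ⇒ h = h₀·(1−n₀)/(1−n)
h = 0.134 × (1 − 0.49)/(1 − 0.0227) = 0.134 × 0.5218 = 0.0699 km

0.070 km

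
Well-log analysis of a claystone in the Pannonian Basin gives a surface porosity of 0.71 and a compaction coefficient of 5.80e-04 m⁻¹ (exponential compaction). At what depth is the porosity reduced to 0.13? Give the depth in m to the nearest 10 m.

Working in km (1 km = 1000 m; c in km⁻¹ = c in m⁻¹ × 1000):
Invert Athy's law: Z = ln(phi₀/phi) / c
Z = ln(0.71/0.13) / 0.58 = ln(5.462) / 0.58 = 1.6977 / 0.58 = 2.927 km

2930 m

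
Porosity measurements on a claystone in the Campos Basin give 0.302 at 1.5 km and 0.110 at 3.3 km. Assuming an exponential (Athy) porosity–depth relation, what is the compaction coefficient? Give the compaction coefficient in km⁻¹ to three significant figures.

0.561 km⁻¹

Athy: φ(z) = φ₀ e^(−cz) ⇒ φ₁/φ₂ = e^{c(z₂−z₁)} ⇒ c = ln(φ₁/φ₂)/(z₂−z₁)
c = ln(0.302/0.11) / (3.3 − 1.5) = ln(2.745) / 1.8 = 1.0099 / 1.8 = 0.5611 km⁻¹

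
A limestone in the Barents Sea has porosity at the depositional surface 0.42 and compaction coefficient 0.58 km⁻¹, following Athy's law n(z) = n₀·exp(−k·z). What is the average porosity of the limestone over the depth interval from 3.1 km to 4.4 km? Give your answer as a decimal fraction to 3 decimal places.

⟨n⟩ = (1/(z₂−z₁)) ∫ n₀ e^(−kz) dz = n₀·(e^(−k·z₁) − e^(−k·z₂)) / (k·(z₂−z₁))
e^(−0.58×3.1) = 0.1656; e^(−0.58×4.4) = 0.0779
⟨n⟩ = 0.42 × (0.1656 − 0.0779) / (0.58 × 1.3) = 0.42 × 0.1163 = 0.0489

0.049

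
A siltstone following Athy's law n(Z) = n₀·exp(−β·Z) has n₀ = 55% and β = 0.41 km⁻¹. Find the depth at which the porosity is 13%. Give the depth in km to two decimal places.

Invert Athy's law: Z = ln(n₀/n) / β
Z = ln(0.55/0.13) / 0.41 = ln(4.231) / 0.41 = 1.4424 / 0.41 = 3.518 km

3.52 km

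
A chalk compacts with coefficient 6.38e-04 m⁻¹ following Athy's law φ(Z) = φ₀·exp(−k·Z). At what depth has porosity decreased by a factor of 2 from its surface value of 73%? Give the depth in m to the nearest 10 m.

Working in km (1 km = 1000 m; k in km⁻¹ = k in m⁻¹ × 1000):
φ/φ₀ = 1/2 ⇒ exp(−k·Z) = 1/2 ⇒ Z = ln(2) / k
Z = 0.6931 / 0.638 = 1.086 km

1090 m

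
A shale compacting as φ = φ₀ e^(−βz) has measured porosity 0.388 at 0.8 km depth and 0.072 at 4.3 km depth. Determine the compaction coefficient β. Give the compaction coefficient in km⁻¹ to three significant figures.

0.481 km⁻¹

Athy: φ(z) = φ₀ e^(−βz) ⇒ φ₁/φ₂ = e^{β(z₂−z₁)} ⇒ β = ln(φ₁/φ₂)/(z₂−z₁)
β = ln(0.388/0.072) / (4.3 − 0.8) = ln(5.389) / 3.5 = 1.6843 / 3.5 = 0.4812 km⁻¹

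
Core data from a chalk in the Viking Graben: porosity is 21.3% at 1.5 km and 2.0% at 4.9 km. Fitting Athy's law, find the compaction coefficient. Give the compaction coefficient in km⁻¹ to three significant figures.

Athy: phi(d) = phi₀ e^(−kd) ⇒ phi₁/phi₂ = e^{k(d₂−d₁)} ⇒ k = ln(phi₁/phi₂)/(d₂−d₁)
k = ln(0.213/0.02) / (4.9 − 1.5) = ln(10.65) / 3.4 = 2.3656 / 3.4 = 0.6958 km⁻¹

0.696 km⁻¹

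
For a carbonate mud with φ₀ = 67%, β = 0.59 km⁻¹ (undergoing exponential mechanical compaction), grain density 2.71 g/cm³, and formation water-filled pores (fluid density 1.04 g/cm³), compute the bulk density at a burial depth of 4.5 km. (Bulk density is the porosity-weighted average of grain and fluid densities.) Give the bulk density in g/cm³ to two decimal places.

2.63 g/cm³

Porosity at depth: φ = 0.67·exp(−0.59×4.5) = 0.67×0.0703 = 0.0471
Bulk density: ρ_b = (1−φ)ρ_g + φ·ρ_f = 0.9529×2.71 + 0.0471×1.04
       = 2.582 + 0.049 = 2.631 g/cm³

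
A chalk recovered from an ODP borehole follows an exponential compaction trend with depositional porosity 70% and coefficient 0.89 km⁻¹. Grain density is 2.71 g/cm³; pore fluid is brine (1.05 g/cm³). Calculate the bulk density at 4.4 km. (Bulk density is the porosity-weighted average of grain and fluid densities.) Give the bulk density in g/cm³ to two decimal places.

Porosity at depth: φ = 0.7·exp(−0.89×4.4) = 0.7×0.0199 = 0.0139
Bulk density: ρ_b = (1−φ)ρ_g + φ·ρ_f = 0.9861×2.71 + 0.0139×1.05
       = 2.672 + 0.015 = 2.687 g/cm³

2.69 g/cm³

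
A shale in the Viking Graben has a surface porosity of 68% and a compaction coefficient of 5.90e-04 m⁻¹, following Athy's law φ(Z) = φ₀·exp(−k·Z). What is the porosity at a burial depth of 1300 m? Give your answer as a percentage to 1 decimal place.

31.6%

Working in km (1 km = 1000 m; k in km⁻¹ = k in m⁻¹ × 1000):
φ = φ₀·exp(−k·Z) = 0.68 × exp(−0.59 × 1.3) = 0.68 × exp(−0.767)
  = 0.68 × 0.4644 = 0.3158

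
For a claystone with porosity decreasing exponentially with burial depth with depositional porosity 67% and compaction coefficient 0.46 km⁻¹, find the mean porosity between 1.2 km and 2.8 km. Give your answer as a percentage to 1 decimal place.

27.3%

⟨φ⟩ = (1/(Z₂−Z₁)) ∫ φ₀ e^(−cZ) dZ = φ₀·(e^(−c·Z₁) − e^(−c·Z₂)) / (c·(Z₂−Z₁))
e^(−0.46×1.2) = 0.5758; e^(−0.46×2.8) = 0.2758
⟨φ⟩ = 0.67 × (0.5758 − 0.2758) / (0.46 × 1.6) = 0.67 × 0.4076 = 0.2731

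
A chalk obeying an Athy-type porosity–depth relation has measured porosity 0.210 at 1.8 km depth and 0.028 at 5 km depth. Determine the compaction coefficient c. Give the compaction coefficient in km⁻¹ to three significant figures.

Athy: φ(Z) = φ₀ e^(−cZ) ⇒ φ₁/φ₂ = e^{c(Z₂−Z₁)} ⇒ c = ln(φ₁/φ₂)/(Z₂−Z₁)
c = ln(0.21/0.028) / (5 − 1.8) = ln(7.5) / 3.2 = 2.0149 / 3.2 = 0.6297 km⁻¹

0.630 km⁻¹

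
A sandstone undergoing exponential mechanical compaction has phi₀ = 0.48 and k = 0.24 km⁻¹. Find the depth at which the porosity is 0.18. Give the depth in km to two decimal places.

4.09 km

Invert Athy's law: d = ln(phi₀/phi) / k
d = ln(0.48/0.18) / 0.24 = ln(2.667) / 0.24 = 0.9808 / 0.24 = 4.087 km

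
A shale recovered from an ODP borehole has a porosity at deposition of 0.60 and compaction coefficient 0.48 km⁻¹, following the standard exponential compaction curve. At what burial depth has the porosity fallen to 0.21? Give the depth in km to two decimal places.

Invert Athy's law: Z = ln(φ₀/φ) / c
Z = ln(0.6/0.21) / 0.48 = ln(2.857) / 0.48 = 1.0498 / 0.48 = 2.187 km

2.19 km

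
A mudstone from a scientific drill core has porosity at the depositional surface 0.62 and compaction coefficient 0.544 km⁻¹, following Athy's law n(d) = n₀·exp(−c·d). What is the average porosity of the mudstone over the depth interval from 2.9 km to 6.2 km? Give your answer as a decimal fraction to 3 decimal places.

⟨n⟩ = (1/(d₂−d₁)) ∫ n₀ e^(−cd) dd = n₀·(e^(−c·d₁) − e^(−c·d₂)) / (c·(d₂−d₁))
e^(−0.544×2.9) = 0.2065; e^(−0.544×6.2) = 0.0343
⟨n⟩ = 0.62 × (0.2065 − 0.0343) / (0.544 × 3.3) = 0.62 × 0.0959 = 0.0595

0.059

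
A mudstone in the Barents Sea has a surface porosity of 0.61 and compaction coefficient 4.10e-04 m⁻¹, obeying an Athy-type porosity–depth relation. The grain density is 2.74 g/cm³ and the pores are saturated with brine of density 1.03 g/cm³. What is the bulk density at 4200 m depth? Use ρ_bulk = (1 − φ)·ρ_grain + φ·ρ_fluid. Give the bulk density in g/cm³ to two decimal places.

Working in km (1 km = 1000 m; k in km⁻¹ = k in m⁻¹ × 1000):
Porosity at depth: phi = 0.61·exp(−0.41×4.2) = 0.61×0.1787 = 0.1090
Bulk density: ρ_b = (1−phi)ρ_g + phi·ρ_f = 0.8910×2.74 + 0.1090×1.03
       = 2.441 + 0.112 = 2.554 g/cm³

2.55 g/cm³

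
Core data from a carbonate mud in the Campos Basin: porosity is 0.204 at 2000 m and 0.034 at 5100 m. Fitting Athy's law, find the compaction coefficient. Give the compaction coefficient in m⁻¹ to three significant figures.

0.000578 m⁻¹

Working in km (1 km = 1000 m; c in km⁻¹ = c in m⁻¹ × 1000):
Athy: n(d) = n₀ e^(−cd) ⇒ n₁/n₂ = e^{c(d₂−d₁)} ⇒ c = ln(n₁/n₂)/(d₂−d₁)
c = ln(0.204/0.034) / (5.1 − 2) = ln(6) / 3.1 = 1.7918 / 3.1 = 0.578 km⁻¹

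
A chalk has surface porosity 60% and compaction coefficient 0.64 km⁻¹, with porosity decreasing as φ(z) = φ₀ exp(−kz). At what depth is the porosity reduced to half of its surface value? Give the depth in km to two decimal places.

1.08 km

φ/φ₀ = 1/2 ⇒ exp(−k·z) = 1/2 ⇒ z = ln(2) / k
z = 0.6931 / 0.64 = 1.083 km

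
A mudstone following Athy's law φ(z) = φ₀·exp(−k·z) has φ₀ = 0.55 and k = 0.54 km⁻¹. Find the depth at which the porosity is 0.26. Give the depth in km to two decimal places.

Invert Athy's law: z = ln(φ₀/φ) / k
z = ln(0.55/0.26) / 0.54 = ln(2.115) / 0.54 = 0.7492 / 0.54 = 1.387 km

1.39 km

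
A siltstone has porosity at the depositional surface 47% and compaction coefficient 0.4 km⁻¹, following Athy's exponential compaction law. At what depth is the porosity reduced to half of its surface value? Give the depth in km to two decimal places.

1.73 km

φ/φ₀ = 1/2 ⇒ exp(−c·d) = 1/2 ⇒ d = ln(2) / c
d = 0.6931 / 0.4 = 1.733 km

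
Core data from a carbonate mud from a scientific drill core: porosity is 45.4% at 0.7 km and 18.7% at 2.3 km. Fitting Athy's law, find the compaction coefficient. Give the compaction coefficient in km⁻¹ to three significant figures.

Athy: n(z) = n₀ e^(−kz) ⇒ n₁/n₂ = e^{k(z₂−z₁)} ⇒ k = ln(n₁/n₂)/(z₂−z₁)
k = ln(0.454/0.187) / (2.3 − 0.7) = ln(2.428) / 1.6 = 0.8870 / 1.6 = 0.5544 km⁻¹

0.554 km⁻¹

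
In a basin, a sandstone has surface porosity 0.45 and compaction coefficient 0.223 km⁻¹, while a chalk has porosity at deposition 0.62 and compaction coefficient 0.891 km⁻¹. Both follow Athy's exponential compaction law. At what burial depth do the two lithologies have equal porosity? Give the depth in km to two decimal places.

0.48 km

Set n₀ₐ e^(−kₐz) = n₀ᵦ e^(−kᵦz) ⇒ ln(n₀ₐ/n₀ᵦ) = (kₐ − kᵦ)·z
z = ln(0.45/0.62) / (0.223 − 0.891) = -0.3205 / -0.668 = 0.480 km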